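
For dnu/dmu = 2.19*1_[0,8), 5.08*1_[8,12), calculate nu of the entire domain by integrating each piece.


Integrate each piece of the Radon-Nikodym derivative:
Step 1: integral_0^8 2.19 dx = 2.19*(8-0) = 2.19*8 = 17.52
Step 2: integral_8^12 5.08 dx = 5.08*(12-8) = 5.08*4 = 20.32
Total: 17.52 + 20.32 = 37.84


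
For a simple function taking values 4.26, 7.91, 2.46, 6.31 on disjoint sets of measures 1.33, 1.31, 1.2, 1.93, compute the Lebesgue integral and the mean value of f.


Step 1: Integral = sum(value_i * measure_i)
= 4.26*1.33 + 7.91*1.31 + 2.46*1.2 + 6.31*1.93
= 5.6658 + 10.3621 + 2.952 + 12.1783
= 31.1582
Step 2: Total measure of domain = 1.33 + 1.31 + 1.2 + 1.93 = 5.77
Step 3: Average value = 31.1582 / 5.77 = 5.400035


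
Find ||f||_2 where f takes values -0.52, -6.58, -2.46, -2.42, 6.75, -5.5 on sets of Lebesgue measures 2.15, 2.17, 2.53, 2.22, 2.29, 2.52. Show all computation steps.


Step 1: Compute |f_i|^2 for each value:
  |-0.52|^2 = 0.2704
  |-6.58|^2 = 43.2964
  |-2.46|^2 = 6.0516
  |-2.42|^2 = 5.8564
  |6.75|^2 = 45.5625
  |-5.5|^2 = 30.25
Step 2: Multiply by measures and sum:
  0.2704 * 2.15 = 0.58136
  43.2964 * 2.17 = 93.953188
  6.0516 * 2.53 = 15.310548
  5.8564 * 2.22 = 13.001208
  45.5625 * 2.29 = 104.338125
  30.25 * 2.52 = 76.23
Sum = 0.58136 + 93.953188 + 15.310548 + 13.001208 + 104.338125 + 76.23 = 303.414429
Step 3: Take the p-th root:
||f||_2 = (303.414429)^(1/2) = 17.418795


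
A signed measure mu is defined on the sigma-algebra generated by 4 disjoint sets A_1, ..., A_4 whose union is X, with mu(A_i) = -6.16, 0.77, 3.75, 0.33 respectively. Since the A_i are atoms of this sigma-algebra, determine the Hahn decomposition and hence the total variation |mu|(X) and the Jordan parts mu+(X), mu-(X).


Step 1: Every measurable set is a union of atoms (the cells / points), so a Hahn decomposition is
  obtained by grouping atoms by sign: P = union of atoms with mu > 0, N = union of the remaining atoms.
  Atoms in P (indices): 2, 3, 4;  atoms in N (indices): 1
  Positive values: 0.77, 3.75, 0.33
  Negative values: -6.16
Step 2: mu+(X) = mu(P) = sum of positive atom values = 4.85
Step 3: mu-(X) = -mu(N) = sum of |negative atom values| = 6.16
Step 4: |mu|(X) = mu+(X) + mu-(X) = 4.85 + 6.16 = 11.01


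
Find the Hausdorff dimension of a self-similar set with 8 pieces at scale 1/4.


For a self-similar set with N copies scaled by 1/r:
dim_H = log(N)/log(r) = log(8)/log(4)
= 2.079442/1.386294
= 1.5


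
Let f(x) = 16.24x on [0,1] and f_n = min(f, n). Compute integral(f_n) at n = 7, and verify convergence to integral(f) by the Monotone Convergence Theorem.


f(x) = 16.24x on [0,1]; f_n(x) = min(16.24x, n). At n = 7:
Step 1: f(x) reaches 7 at x = 7/16.24 = 0.431034
Step 2: integral(f_7) = integral(16.24x, 0, 0.431034) + integral(7, 0.431034, 1)
       = 16.24*0.431034^2/2 + 7*(1 - 0.431034)
       = 1.508621 + 3.982759
       = 5.491379
Step 3: As n -> infinity, f_n increases to f, so by MCT integral(f_n) -> integral(f) = 16.24/2 = 8.12.
Convergence: integral(f_7) = 5.491379 -> 8.12 as n -> infinity


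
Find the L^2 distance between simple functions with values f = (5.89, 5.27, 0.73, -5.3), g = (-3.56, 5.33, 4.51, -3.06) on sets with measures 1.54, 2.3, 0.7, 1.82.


Step 1: Compute differences f_i - g_i:
  5.89 - -3.56 = 9.45
  5.27 - 5.33 = -0.06
  0.73 - 4.51 = -3.78
  -5.3 - -3.06 = -2.24
Step 2: Compute |diff|^2 * measure for each set:
  |9.45|^2 * 1.54 = 89.3025 * 1.54 = 137.52585
  |-0.06|^2 * 2.3 = 0.0036 * 2.3 = 0.00828
  |-3.78|^2 * 0.7 = 14.2884 * 0.7 = 10.00188
  |-2.24|^2 * 1.82 = 5.0176 * 1.82 = 9.132032
Step 3: Sum = 156.668042
Step 4: ||f-g||_2 = (156.668042)^(1/2) = 12.516711


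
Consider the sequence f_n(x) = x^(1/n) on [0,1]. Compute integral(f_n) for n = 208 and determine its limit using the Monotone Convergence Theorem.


At n = 208: f_208(x) = x^(1/208).
Step 1: integral(x^(1/208), 0, 1) = [x^(1/208+1) / (1/208+1)] from 0 to 1
     = 1 / (1/208 + 1) = 1 / ((208+1)/208) = 208/(208+1)
     = 208/209 = 0.995215
Step 2: As n -> infinity, f_n(x) = x^(1/n) -> 1 for x in (0,1], and f_n is increasing in n.
By MCT, lim_n integral(f_n) = integral(lim_n f_n) = integral(1, 0, 1) = 1.
Step 3: Verify convergence: 208/209 = 0.995215 -> 1


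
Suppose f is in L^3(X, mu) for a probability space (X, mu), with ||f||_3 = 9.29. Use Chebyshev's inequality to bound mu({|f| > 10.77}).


Chebyshev/Markov inequality: mu(|f| > eps) <= (||f||_p / eps)^p
Step 1: ||f||_3 / eps = 9.29 / 10.77 = 0.862581
Step 2: Raise to power p = 3:
  (0.862581)^3 = 0.6418
Step 3: Therefore mu(|f| > 10.77) <= 0.6418


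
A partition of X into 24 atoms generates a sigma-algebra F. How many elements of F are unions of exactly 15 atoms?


Each element of F is a union of some subset of the 24 atoms.
Elements that are unions of exactly 15 atoms correspond to 15-element subsets of the 24 atoms.
Count = C(24, 15) = 24! / (15! * 9!) = 1307504.


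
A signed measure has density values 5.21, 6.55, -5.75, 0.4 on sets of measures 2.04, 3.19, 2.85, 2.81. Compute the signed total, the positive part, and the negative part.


Step 1: Compute signed measure on each set:
  Set 1: 5.21 * 2.04 = 10.6284
  Set 2: 6.55 * 3.19 = 20.8945
  Set 3: -5.75 * 2.85 = -16.3875
  Set 4: 0.4 * 2.81 = 1.124
Step 2: Total signed measure = (10.6284) + (20.8945) + (-16.3875) + (1.124)
     = 16.2594
Step 3: Positive part mu+(X) = sum of positive contributions = 32.6469
Step 4: Negative part mu-(X) = |sum of negative contributions| = 16.3875


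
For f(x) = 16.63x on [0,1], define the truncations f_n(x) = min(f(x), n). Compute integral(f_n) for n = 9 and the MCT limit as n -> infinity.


f(x) = 16.63x on [0,1]; f_n(x) = min(16.63x, n). At n = 9:
Step 1: f(x) reaches 9 at x = 9/16.63 = 0.541191
Step 2: integral(f_9) = integral(16.63x, 0, 0.541191) + integral(9, 0.541191, 1)
       = 16.63*0.541191^2/2 + 9*(1 - 0.541191)
       = 2.435358 + 4.129284
       = 6.564642
Step 3: As n -> infinity, f_n increases to f, so by MCT integral(f_n) -> integral(f) = 16.63/2 = 8.315.
Convergence: integral(f_9) = 6.564642 -> 8.315 as n -> infinity


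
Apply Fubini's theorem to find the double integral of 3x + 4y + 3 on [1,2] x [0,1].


By Fubini, integrate in x first, then y.
Step 1: Fix y, integrate over x in [1,2]:
  integral(3x + 4y + 3, x=1..2)
  = 3*(2^2 - 1^2)/2 + (4y + 3)*(2 - 1)
  = 4.5 + (4y + 3)*1
  = 4.5 + 4y + 3
  = 7.5 + 4y
Step 2: Integrate over y in [0,1]:
  integral(7.5 + 4y, y=0..1)
  = 7.5*1 + 4*(1^2 - 0^2)/2
  = 7.5 + 2
  = 9.5


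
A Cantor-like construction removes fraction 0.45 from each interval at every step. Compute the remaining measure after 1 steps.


Step 1: At each step, fraction remaining = 1 - 0.45 = 0.55
Step 2: After 1 steps, measure = (0.55)^1
Step 3: Computing the power step by step:
  After step 1: 0.55
Result = 0.55


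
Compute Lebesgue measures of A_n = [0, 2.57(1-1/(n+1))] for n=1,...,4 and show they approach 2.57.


By continuity of measure from below: if A_n increases to A, then m(A_n) -> m(A).
Here A = [0, 2.57], so m(A) = 2.57
Step 1: a_1 = 2.57*(1 - 1/2) = 1.285, m(A_1) = 1.285
Step 2: a_2 = 2.57*(1 - 1/3) = 1.7133, m(A_2) = 1.7133
Step 3: a_3 = 2.57*(1 - 1/4) = 1.9275, m(A_3) = 1.9275
Step 4: a_4 = 2.57*(1 - 1/5) = 2.056, m(A_4) = 2.056
Limit: m(A_n) -> m([0,2.57]) = 2.57


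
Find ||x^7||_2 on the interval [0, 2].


Step 1: ||f||_2 = (integral_0^2 |x^7|^2 dx)^(1/2)
     = (integral_0^2 x^14 dx)^(1/2)
Step 2: integral_0^2 x^14 dx = [x^15/(15)] from 0 to 2 = 2^15/15
     = 32768/15 = 2184.533333
Step 3: ||f||_2 = (2184.533333)^(1/2) = 46.738992


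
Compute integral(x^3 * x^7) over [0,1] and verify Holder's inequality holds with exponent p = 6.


Step 1: Exact integral of f*g = integral(x^10, 0, 1) = 1/11
     = 0.090909
Step 2: Holder bound with p=6, q=1.2:
  ||f||_p = (integral x^18 dx)^(1/6) = (1/19)^(1/6) = 0.612173
  ||g||_q = (integral x^8.4 dx)^(1/1.2) = (1/9.4)^(1/1.2) = 0.154547
Step 3: Holder bound = ||f||_p * ||g||_q = 0.612173 * 0.154547 = 0.094609
Verification: 0.090909 <= 0.094609 (Holder holds)


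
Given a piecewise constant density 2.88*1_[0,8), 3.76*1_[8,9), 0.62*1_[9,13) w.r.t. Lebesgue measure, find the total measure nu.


Integrate each piece of the Radon-Nikodym derivative:
Step 1: integral_0^8 2.88 dx = 2.88*(8-0) = 2.88*8 = 23.04
Step 2: integral_8^9 3.76 dx = 3.76*(9-8) = 3.76*1 = 3.76
Step 3: integral_9^13 0.62 dx = 0.62*(13-9) = 0.62*4 = 2.48
Total: 23.04 + 3.76 + 2.48 = 29.28


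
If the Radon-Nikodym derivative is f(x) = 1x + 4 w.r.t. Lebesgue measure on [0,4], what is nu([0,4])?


nu(A) = integral_A (dnu/dmu) dmu = integral_0^4 (1x + 4) dx
Step 1: Antiderivative F(x) = (1/2)x^2 + 4x
Step 2: F(4) = (1/2)*4^2 + 4*4 = 8 + 16 = 24
Step 3: F(0) = (1/2)*0^2 + 4*0 = 0.0 + 0 = 0.0
Step 4: nu([0,4]) = F(4) - F(0) = 24 - 0.0 = 24


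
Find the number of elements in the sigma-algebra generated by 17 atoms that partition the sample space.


Each element of the sigma-algebra is a union of some subset of the 17 atoms.
The number of such subsets is 2^17 = 131072.


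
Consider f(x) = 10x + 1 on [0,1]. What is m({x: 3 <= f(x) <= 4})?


f^(-1)([3, 4]) = {x : 3 <= 10x + 1 <= 4}
Solving: (3 - 1)/10 <= x <= (4 - 1)/10
= [0.2, 0.3]
Intersecting with [0,1]: [0.2, 0.3]
Measure = 0.3 - 0.2 = 0.1


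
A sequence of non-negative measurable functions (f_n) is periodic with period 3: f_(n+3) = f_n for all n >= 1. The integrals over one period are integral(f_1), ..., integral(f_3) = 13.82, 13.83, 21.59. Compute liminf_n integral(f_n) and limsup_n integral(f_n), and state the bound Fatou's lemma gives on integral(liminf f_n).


The sequence (integral(f_n)) is periodic with period 3, repeating the values 13.82, 13.83, 21.59 indefinitely.
Step 1: For a periodic sequence, every tail (a_m, a_(m+1), ...) contains all 3 period values infinitely often.
Step 2: Hence inf of every tail = min of the period values = min(13.82, 13.83, 21.59) = 13.82.
        liminf_n integral(f_n) = sup over m of (inf of tail from m) = 13.82.
Step 3: Similarly sup of every tail = max of the period values = 21.59.
        limsup_n integral(f_n) = 21.59.
Step 4: Fatou's lemma: integral(liminf_n f_n) <= liminf_n integral(f_n) = 13.82.
        So the integral of the pointwise liminf is at most 13.82.


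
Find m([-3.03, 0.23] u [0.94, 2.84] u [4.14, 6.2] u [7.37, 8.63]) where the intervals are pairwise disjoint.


For pairwise disjoint intervals, m(union) = sum of lengths.
= (0.23 - -3.03) + (2.84 - 0.94) + (6.2 - 4.14) + (8.63 - 7.37)
= 3.26 + 1.9 + 2.06 + 1.26
= 8.48


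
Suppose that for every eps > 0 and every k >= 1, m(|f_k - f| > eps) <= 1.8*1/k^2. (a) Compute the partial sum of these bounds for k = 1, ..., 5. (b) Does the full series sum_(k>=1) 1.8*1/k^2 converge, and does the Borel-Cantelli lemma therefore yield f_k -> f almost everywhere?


Step 1: List the terms 1.8*1/k^2 for k = 1 to 5:
  k=1: 1.8
  k=2: 0.45
  k=3: 0.2
  k=4: 0.1125
  k=5: 0.072
Step 2: Partial sum = 1.8 + 0.45 + 0.2 + 0.1125 + 0.072
     = 2.6345
Step 3: The full series sum_(k>=1) 1.8*1/k^2 converges (p-series with p = 2 > 1; a constant multiple of a convergent series converges).
Step 4: Fix eps > 0. Since sum_k m(|f_k - f| > eps) < infinity, the Borel-Cantelli lemma gives
        m(limsup_k {|f_k - f| > eps}) = 0, i.e. for a.e. x, |f_k(x) - f(x)| <= eps for all large k.
        Applying this with eps = 1/j for j = 1, 2, ... and intersecting the countably many full-measure sets,
        for a.e. x we get limsup_k |f_k(x) - f(x)| <= 1/j for every j, hence f_k -> f almost everywhere.
Conclusion: series converges; Borel-Cantelli yields f_k -> f a.e.


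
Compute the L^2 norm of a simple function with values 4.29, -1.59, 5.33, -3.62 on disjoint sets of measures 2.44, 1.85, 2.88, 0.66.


Step 1: Compute |f_i|^2 for each value:
  |4.29|^2 = 18.4041
  |-1.59|^2 = 2.5281
  |5.33|^2 = 28.4089
  |-3.62|^2 = 13.1044
Step 2: Multiply by measures and sum:
  18.4041 * 2.44 = 44.906004
  2.5281 * 1.85 = 4.676985
  28.4089 * 2.88 = 81.817632
  13.1044 * 0.66 = 8.648904
Sum = 44.906004 + 4.676985 + 81.817632 + 8.648904 = 140.049525
Step 3: Take the p-th root:
||f||_2 = (140.049525)^(1/2) = 11.834252


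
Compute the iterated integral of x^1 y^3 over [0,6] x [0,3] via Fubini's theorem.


By Fubini's theorem, the double integral factors as a product of single integrals:
Step 1: integral_0^6 x^1 dx = [x^2/2] from 0 to 6
     = 6^2/2 = 18
Step 2: integral_0^3 y^3 dy = [y^4/4] from 0 to 3
     = 3^4/4 = 20.25
Step 3: Double integral = 18 * 20.25 = 364.5


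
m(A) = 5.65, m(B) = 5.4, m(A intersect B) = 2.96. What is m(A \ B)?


m(A \ B) = m(A) - m(A n B)
= 5.65 - 2.96
= 2.69


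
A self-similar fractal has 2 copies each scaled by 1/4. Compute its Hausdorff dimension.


For a self-similar set with N copies scaled by 1/r:
dim_H = log(N)/log(r) = log(2)/log(4)
= 0.693147/1.386294
= 0.5


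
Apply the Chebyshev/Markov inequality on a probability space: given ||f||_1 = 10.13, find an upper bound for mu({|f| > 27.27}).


Chebyshev/Markov inequality: mu(|f| > eps) <= (||f||_p / eps)^p
Step 1: ||f||_1 / eps = 10.13 / 27.27 = 0.37147
Step 2: Raise to power p = 1:
  (0.37147)^1 = 0.37147
Step 3: Therefore mu(|f| > 27.27) <= 0.37147


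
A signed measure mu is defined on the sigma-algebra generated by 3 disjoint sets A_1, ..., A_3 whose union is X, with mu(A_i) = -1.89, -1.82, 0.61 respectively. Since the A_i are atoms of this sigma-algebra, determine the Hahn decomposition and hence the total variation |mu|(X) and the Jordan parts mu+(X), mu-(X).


Step 1: Every measurable set is a union of atoms (the cells / points), so a Hahn decomposition is
  obtained by grouping atoms by sign: P = union of atoms with mu > 0, N = union of the remaining atoms.
  Atoms in P (indices): 3;  atoms in N (indices): 1, 2
  Positive values: 0.61
  Negative values: -1.89, -1.82
Step 2: mu+(X) = mu(P) = sum of positive atom values = 0.61
Step 3: mu-(X) = -mu(N) = sum of |negative atom values| = 3.71
Step 4: |mu|(X) = mu+(X) + mu-(X) = 0.61 + 3.71 = 4.32


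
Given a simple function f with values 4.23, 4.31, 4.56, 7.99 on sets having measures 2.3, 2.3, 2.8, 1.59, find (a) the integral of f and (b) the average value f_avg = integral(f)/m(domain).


Step 1: Integral = sum(value_i * measure_i)
= 4.23*2.3 + 4.31*2.3 + 4.56*2.8 + 7.99*1.59
= 9.729 + 9.913 + 12.768 + 12.7041
= 45.1141
Step 2: Total measure of domain = 2.3 + 2.3 + 2.8 + 1.59 = 8.99
Step 3: Average value = 45.1141 / 8.99 = 5.018254


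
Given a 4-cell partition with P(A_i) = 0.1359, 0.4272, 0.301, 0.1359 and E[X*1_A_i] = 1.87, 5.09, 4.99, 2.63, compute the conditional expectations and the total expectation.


For each cell A_i: E[X|A_i] = E[X*1_A_i] / P(A_i)
Step 1: E[X|A_1] = 1.87 / 0.1359 = 13.760118
Step 2: E[X|A_2] = 5.09 / 0.4272 = 11.914794
Step 3: E[X|A_3] = 4.99 / 0.301 = 16.578073
Step 4: E[X|A_4] = 2.63 / 0.1359 = 19.352465
Verification: E[X] = sum E[X*1_A_i] = 1.87 + 5.09 + 4.99 + 2.63 = 14.58


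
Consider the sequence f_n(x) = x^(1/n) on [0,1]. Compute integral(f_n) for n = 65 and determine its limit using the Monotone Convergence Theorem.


At n = 65: f_65(x) = x^(1/65).
Step 1: integral(x^(1/65), 0, 1) = [x^(1/65+1) / (1/65+1)] from 0 to 1
     = 1 / (1/65 + 1) = 1 / ((65+1)/65) = 65/(65+1)
     = 65/66 = 0.984848
Step 2: As n -> infinity, f_n(x) = x^(1/n) -> 1 for x in (0,1], and f_n is increasing in n.
By MCT, lim_n integral(f_n) = integral(lim_n f_n) = integral(1, 0, 1) = 1.
Step 3: Verify convergence: 65/66 = 0.984848 -> 1


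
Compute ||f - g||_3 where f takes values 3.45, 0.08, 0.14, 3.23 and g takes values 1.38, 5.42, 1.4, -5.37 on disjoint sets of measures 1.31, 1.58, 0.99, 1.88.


Step 1: Compute differences f_i - g_i:
  3.45 - 1.38 = 2.07
  0.08 - 5.42 = -5.34
  0.14 - 1.4 = -1.26
  3.23 - -5.37 = 8.6
Step 2: Compute |diff|^3 * measure for each set:
  |2.07|^3 * 1.31 = 8.869743 * 1.31 = 11.619363
  |-5.34|^3 * 1.58 = 152.273304 * 1.58 = 240.59182
  |-1.26|^3 * 0.99 = 2.000376 * 0.99 = 1.980372
  |8.6|^3 * 1.88 = 636.056 * 1.88 = 1195.78528
Step 3: Sum = 1449.976836
Step 4: ||f-g||_3 = (1449.976836)^(1/3) = 11.318452


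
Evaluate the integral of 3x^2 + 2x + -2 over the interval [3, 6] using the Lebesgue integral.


The Lebesgue integral of a Riemann-integrable function agrees with the Riemann integral.
Antiderivative F(x) = (3/3)x^3 + (2/2)x^2 + -2x
F(6) = (3/3)*6^3 + (2/2)*6^2 + -2*6
     = (3/3)*216 + (2/2)*36 + -2*6
     = 216 + 36 + -12
     = 240
F(3) = 30
Integral = F(6) - F(3) = 240 - 30 = 210


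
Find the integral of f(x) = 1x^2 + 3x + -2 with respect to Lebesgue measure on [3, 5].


The Lebesgue integral of a Riemann-integrable function agrees with the Riemann integral.
Antiderivative F(x) = (1/3)x^3 + (3/2)x^2 + -2x
F(5) = (1/3)*5^3 + (3/2)*5^2 + -2*5
     = (1/3)*125 + (3/2)*25 + -2*5
     = 41.666667 + 37.5 + -10
     = 69.166667
F(3) = 16.5
Integral = F(5) - F(3) = 69.166667 - 16.5 = 52.666667


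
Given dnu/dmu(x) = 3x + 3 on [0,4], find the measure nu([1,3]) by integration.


nu(A) = integral_A (dnu/dmu) dmu = integral_1^3 (3x + 3) dx
Step 1: Antiderivative F(x) = (3/2)x^2 + 3x
Step 2: F(3) = (3/2)*3^2 + 3*3 = 13.5 + 9 = 22.5
Step 3: F(1) = (3/2)*1^2 + 3*1 = 1.5 + 3 = 4.5
Step 4: nu([1,3]) = F(3) - F(1) = 22.5 - 4.5 = 18


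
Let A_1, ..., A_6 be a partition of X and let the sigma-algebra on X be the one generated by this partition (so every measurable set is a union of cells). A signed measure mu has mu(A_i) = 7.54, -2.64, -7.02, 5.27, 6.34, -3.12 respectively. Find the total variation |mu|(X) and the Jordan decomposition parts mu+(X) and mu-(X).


Step 1: Every measurable set is a union of atoms (the cells / points), so a Hahn decomposition is
  obtained by grouping atoms by sign: P = union of atoms with mu > 0, N = union of the remaining atoms.
  Atoms in P (indices): 1, 4, 5;  atoms in N (indices): 2, 3, 6
  Positive values: 7.54, 5.27, 6.34
  Negative values: -2.64, -7.02, -3.12
Step 2: mu+(X) = mu(P) = sum of positive atom values = 19.15
Step 3: mu-(X) = -mu(N) = sum of |negative atom values| = 12.78
Step 4: |mu|(X) = mu+(X) + mu-(X) = 19.15 + 12.78 = 31.93


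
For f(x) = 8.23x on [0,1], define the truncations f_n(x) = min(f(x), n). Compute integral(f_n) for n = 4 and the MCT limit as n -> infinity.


f(x) = 8.23x on [0,1]; f_n(x) = min(8.23x, n). At n = 4:
Step 1: f(x) reaches 4 at x = 4/8.23 = 0.486027
Step 2: integral(f_4) = integral(8.23x, 0, 0.486027) + integral(4, 0.486027, 1)
       = 8.23*0.486027^2/2 + 4*(1 - 0.486027)
       = 0.972053 + 2.055893
       = 3.027947
Step 3: As n -> infinity, f_n increases to f, so by MCT integral(f_n) -> integral(f) = 8.23/2 = 4.115.
Convergence: integral(f_4) = 3.027947 -> 4.115 as n -> infinity


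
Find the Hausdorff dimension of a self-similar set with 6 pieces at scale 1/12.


For a self-similar set with N copies scaled by 1/r:
dim_H = log(N)/log(r) = log(6)/log(12)
= 1.791759/2.484907
= 0.721057


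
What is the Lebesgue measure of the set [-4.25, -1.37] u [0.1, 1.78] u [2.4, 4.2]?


For pairwise disjoint intervals, m(union) = sum of lengths.
= (-1.37 - -4.25) + (1.78 - 0.1) + (4.2 - 2.4)
= 2.88 + 1.68 + 1.8
= 6.36


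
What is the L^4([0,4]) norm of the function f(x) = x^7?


Step 1: ||f||_4 = (integral_0^4 |x^7|^4 dx)^(1/4)
     = (integral_0^4 x^28 dx)^(1/4)
Step 2: integral_0^4 x^28 dx = [x^29/(29)] from 0 to 4 = 4^29/29
     = 288230376151711744/29 = 9.938978e+15
Step 3: ||f||_4 = (9.938978e+15)^(1/4) = 9984.709588


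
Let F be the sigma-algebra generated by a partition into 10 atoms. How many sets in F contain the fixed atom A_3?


Each element of F is a union of some subset S of the 10 atoms.
The element contains A_3 iff A_3 is in S.
So we count subsets S of {A_1,...,A_10} with A_3 in S: choose freely among the other 9 atoms.
Count = 2^(10-1) = 2^9 = 512.


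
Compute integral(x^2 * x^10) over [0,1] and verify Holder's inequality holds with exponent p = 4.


Step 1: Exact integral of f*g = integral(x^12, 0, 1) = 1/13
     = 0.076923
Step 2: Holder bound with p=4, q=1.333333:
  ||f||_p = (integral x^8 dx)^(1/4) = (1/9)^(1/4) = 0.57735
  ||g||_q = (integral x^13.333333 dx)^(1/1.333333) = (1/14.333333)^(1/1.333333) = 0.13575
Step 3: Holder bound = ||f||_p * ||g||_q = 0.57735 * 0.13575 = 0.078375
Verification: 0.076923 <= 0.078375 (Holder holds)


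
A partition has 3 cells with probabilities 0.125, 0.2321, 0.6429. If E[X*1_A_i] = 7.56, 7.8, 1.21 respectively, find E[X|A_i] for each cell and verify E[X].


For each cell A_i: E[X|A_i] = E[X*1_A_i] / P(A_i)
Step 1: E[X|A_1] = 7.56 / 0.125 = 60.48
Step 2: E[X|A_2] = 7.8 / 0.2321 = 33.606204
Step 3: E[X|A_3] = 1.21 / 0.6429 = 1.882097
Verification: E[X] = sum E[X*1_A_i] = 7.56 + 7.8 + 1.21 = 16.57


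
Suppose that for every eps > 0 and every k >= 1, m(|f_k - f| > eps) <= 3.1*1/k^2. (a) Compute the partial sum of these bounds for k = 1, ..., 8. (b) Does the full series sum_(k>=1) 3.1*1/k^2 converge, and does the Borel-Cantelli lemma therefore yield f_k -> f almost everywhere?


Step 1: List the terms 3.1*1/k^2 for k = 1 to 8:
  k=1: 3.1
  k=2: 0.775
  k=3: 0.344444
  k=4: 0.19375
  k=5: 0.124
  k=6: 0.086111
  k=7: 0.063265
  k=8: 0.048438
Step 2: Partial sum = 3.1 + 0.775 + 0.344444 + 0.19375 + 0.124 + 0.086111 + 0.063265 + 0.048438
     = 4.735008
Step 3: The full series sum_(k>=1) 3.1*1/k^2 converges (p-series with p = 2 > 1; a constant multiple of a convergent series converges).
Step 4: Fix eps > 0. Since sum_k m(|f_k - f| > eps) < infinity, the Borel-Cantelli lemma gives
        m(limsup_k {|f_k - f| > eps}) = 0, i.e. for a.e. x, |f_k(x) - f(x)| <= eps for all large k.
        Applying this with eps = 1/j for j = 1, 2, ... and intersecting the countably many full-measure sets,
        for a.e. x we get limsup_k |f_k(x) - f(x)| <= 1/j for every j, hence f_k -> f almost everywhere.
Conclusion: series converges; Borel-Cantelli yields f_k -> f a.e.


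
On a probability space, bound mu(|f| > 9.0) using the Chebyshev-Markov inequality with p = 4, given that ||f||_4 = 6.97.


Chebyshev/Markov inequality: mu(|f| > eps) <= (||f||_p / eps)^p
Step 1: ||f||_4 / eps = 6.97 / 9.0 = 0.774444
Step 2: Raise to power p = 4:
  (0.774444)^4 = 0.359717
Step 3: Therefore mu(|f| > 9.0) <= 0.359717


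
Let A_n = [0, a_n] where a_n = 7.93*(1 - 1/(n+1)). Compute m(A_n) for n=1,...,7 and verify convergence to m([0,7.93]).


By continuity of measure from below: if A_n increases to A, then m(A_n) -> m(A).
Here A = [0, 7.93], so m(A) = 7.93
Step 1: a_1 = 7.93*(1 - 1/2) = 3.965, m(A_1) = 3.965
Step 2: a_2 = 7.93*(1 - 1/3) = 5.2867, m(A_2) = 5.2867
Step 3: a_3 = 7.93*(1 - 1/4) = 5.9475, m(A_3) = 5.9475
Step 4: a_4 = 7.93*(1 - 1/5) = 6.344, m(A_4) = 6.344
Step 5: a_5 = 7.93*(1 - 1/6) = 6.6083, m(A_5) = 6.6083
Step 6: a_6 = 7.93*(1 - 1/7) = 6.7971, m(A_6) = 6.7971
Step 7: a_7 = 7.93*(1 - 1/8) = 6.9387, m(A_7) = 6.9387
Limit: m(A_n) -> m([0,7.93]) = 7.93


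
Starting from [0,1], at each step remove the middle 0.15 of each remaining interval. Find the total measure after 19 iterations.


Step 1: At each step, fraction remaining = 1 - 0.15 = 0.85
Step 2: After 19 steps, measure = (0.85)^19
Result = 0.045599


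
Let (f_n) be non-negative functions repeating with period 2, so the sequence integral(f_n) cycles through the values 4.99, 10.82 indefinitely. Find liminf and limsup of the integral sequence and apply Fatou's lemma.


The sequence (integral(f_n)) is periodic with period 2, repeating the values 4.99, 10.82 indefinitely.
Step 1: For a periodic sequence, every tail (a_m, a_(m+1), ...) contains all 2 period values infinitely often.
Step 2: Hence inf of every tail = min of the period values = min(4.99, 10.82) = 4.99.
        liminf_n integral(f_n) = sup over m of (inf of tail from m) = 4.99.
Step 3: Similarly sup of every tail = max of the period values = 10.82.
        limsup_n integral(f_n) = 10.82.
Step 4: Fatou's lemma: integral(liminf_n f_n) <= liminf_n integral(f_n) = 4.99.
        So the integral of the pointwise liminf is at most 4.99.


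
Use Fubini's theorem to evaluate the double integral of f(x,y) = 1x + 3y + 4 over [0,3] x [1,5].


By Fubini, integrate in x first, then y.
Step 1: Fix y, integrate over x in [0,3]:
  integral(1x + 3y + 4, x=0..3)
  = 1*(3^2 - 0^2)/2 + (3y + 4)*(3 - 0)
  = 4.5 + (3y + 4)*3
  = 4.5 + 9y + 12
  = 16.5 + 9y
Step 2: Integrate over y in [1,5]:
  integral(16.5 + 9y, y=1..5)
  = 16.5*4 + 9*(5^2 - 1^2)/2
  = 66 + 108
  = 174


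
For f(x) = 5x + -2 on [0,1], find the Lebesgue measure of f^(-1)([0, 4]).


f^(-1)([0, 4]) = {x : 0 <= 5x + -2 <= 4}
Solving: (0 - -2)/5 <= x <= (4 - -2)/5
= [0.4, 1.2]
Intersecting with [0,1]: [0.4, 1]
Measure = 1 - 0.4 = 0.6


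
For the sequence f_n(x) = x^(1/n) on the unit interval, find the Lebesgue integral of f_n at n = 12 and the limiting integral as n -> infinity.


At n = 12: f_12(x) = x^(1/12).
Step 1: integral(x^(1/12), 0, 1) = [x^(1/12+1) / (1/12+1)] from 0 to 1
     = 1 / (1/12 + 1) = 1 / ((12+1)/12) = 12/(12+1)
     = 12/13 = 0.923077
Step 2: As n -> infinity, f_n(x) = x^(1/n) -> 1 for x in (0,1], and f_n is increasing in n.
By MCT, lim_n integral(f_n) = integral(lim_n f_n) = integral(1, 0, 1) = 1.
Step 3: Verify convergence: 12/13 = 0.923077 -> 1


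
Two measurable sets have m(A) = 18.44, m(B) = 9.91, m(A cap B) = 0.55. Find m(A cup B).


By inclusion-exclusion: m(A u B) = m(A) + m(B) - m(A n B)
= 18.44 + 9.91 - 0.55
= 27.8


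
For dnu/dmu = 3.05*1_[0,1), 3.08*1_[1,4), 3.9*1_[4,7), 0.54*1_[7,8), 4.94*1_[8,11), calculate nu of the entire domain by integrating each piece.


Integrate each piece of the Radon-Nikodym derivative:
Step 1: integral_0^1 3.05 dx = 3.05*(1-0) = 3.05*1 = 3.05
Step 2: integral_1^4 3.08 dx = 3.08*(4-1) = 3.08*3 = 9.24
Step 3: integral_4^7 3.9 dx = 3.9*(7-4) = 3.9*3 = 11.7
Step 4: integral_7^8 0.54 dx = 0.54*(8-7) = 0.54*1 = 0.54
Step 5: integral_8^11 4.94 dx = 4.94*(11-8) = 4.94*3 = 14.82
Total: 3.05 + 9.24 + 11.7 + 0.54 + 14.82 = 39.35


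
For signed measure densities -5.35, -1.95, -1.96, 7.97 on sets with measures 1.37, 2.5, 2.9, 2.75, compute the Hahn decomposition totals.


Step 1: Compute signed measure on each set:
  Set 1: -5.35 * 1.37 = -7.3295
  Set 2: -1.95 * 2.5 = -4.875
  Set 3: -1.96 * 2.9 = -5.684
  Set 4: 7.97 * 2.75 = 21.9175
Step 2: Total signed measure = (-7.3295) + (-4.875) + (-5.684) + (21.9175)
     = 4.029
Step 3: Positive part mu+(X) = sum of positive contributions = 21.9175
Step 4: Negative part mu-(X) = |sum of negative contributions| = 17.8885


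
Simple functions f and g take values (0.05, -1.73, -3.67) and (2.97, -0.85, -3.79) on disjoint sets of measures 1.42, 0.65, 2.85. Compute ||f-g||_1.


Step 1: Compute differences f_i - g_i:
  0.05 - 2.97 = -2.92
  -1.73 - -0.85 = -0.88
  -3.67 - -3.79 = 0.12
Step 2: Compute |diff|^1 * measure for each set:
  |-2.92|^1 * 1.42 = 2.92 * 1.42 = 4.1464
  |-0.88|^1 * 0.65 = 0.88 * 0.65 = 0.572
  |0.12|^1 * 2.85 = 0.12 * 2.85 = 0.342
Step 3: Sum = 5.0604
Step 4: ||f-g||_1 = (5.0604)^(1/1) = 5.0604


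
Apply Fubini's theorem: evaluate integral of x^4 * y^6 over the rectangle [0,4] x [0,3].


By Fubini's theorem, the double integral factors as a product of single integrals:
Step 1: integral_0^4 x^4 dx = [x^5/5] from 0 to 4
     = 4^5/5 = 204.8
Step 2: integral_0^3 y^6 dy = [y^7/7] from 0 to 3
     = 3^7/7 = 312.428571
Step 3: Double integral = 204.8 * 312.428571 = 63985.371429


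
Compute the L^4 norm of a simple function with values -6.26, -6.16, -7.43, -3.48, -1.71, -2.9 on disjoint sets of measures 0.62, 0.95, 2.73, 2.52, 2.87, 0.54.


Step 1: Compute |f_i|^4 for each value:
  |-6.26|^4 = 1535.667994
  |-6.16|^4 = 1439.868559
  |-7.43|^4 = 3047.580984
  |-3.48|^4 = 146.661788
  |-1.71|^4 = 8.550361
  |-2.9|^4 = 70.7281
Step 2: Multiply by measures and sum:
  1535.667994 * 0.62 = 952.114156
  1439.868559 * 0.95 = 1367.875131
  3047.580984 * 2.73 = 8319.896086
  146.661788 * 2.52 = 369.587706
  8.550361 * 2.87 = 24.539536
  70.7281 * 0.54 = 38.193174
Sum = 952.114156 + 1367.875131 + 8319.896086 + 369.587706 + 24.539536 + 38.193174 = 11072.20579
Step 3: Take the p-th root:
||f||_4 = (11072.20579)^(1/4) = 10.257902


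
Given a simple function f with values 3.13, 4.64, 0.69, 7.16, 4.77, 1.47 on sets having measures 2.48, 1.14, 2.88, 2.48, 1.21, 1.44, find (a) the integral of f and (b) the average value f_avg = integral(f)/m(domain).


Step 1: Integral = sum(value_i * measure_i)
= 3.13*2.48 + 4.64*1.14 + 0.69*2.88 + 7.16*2.48 + 4.77*1.21 + 1.47*1.44
= 7.7624 + 5.2896 + 1.9872 + 17.7568 + 5.7717 + 2.1168
= 40.6845
Step 2: Total measure of domain = 2.48 + 1.14 + 2.88 + 2.48 + 1.21 + 1.44 = 11.63
Step 3: Average value = 40.6845 / 11.63 = 3.498237


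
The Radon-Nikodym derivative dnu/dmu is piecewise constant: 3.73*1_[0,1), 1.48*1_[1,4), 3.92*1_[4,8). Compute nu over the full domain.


Integrate each piece of the Radon-Nikodym derivative:
Step 1: integral_0^1 3.73 dx = 3.73*(1-0) = 3.73*1 = 3.73
Step 2: integral_1^4 1.48 dx = 1.48*(4-1) = 1.48*3 = 4.44
Step 3: integral_4^8 3.92 dx = 3.92*(8-4) = 3.92*4 = 15.68
Total: 3.73 + 4.44 + 15.68 = 23.85


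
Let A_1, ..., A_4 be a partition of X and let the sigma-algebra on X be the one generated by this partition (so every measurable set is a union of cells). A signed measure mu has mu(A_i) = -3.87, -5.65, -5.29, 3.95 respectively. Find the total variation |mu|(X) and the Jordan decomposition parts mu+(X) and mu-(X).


Step 1: Every measurable set is a union of atoms (the cells / points), so a Hahn decomposition is
  obtained by grouping atoms by sign: P = union of atoms with mu > 0, N = union of the remaining atoms.
  Atoms in P (indices): 4;  atoms in N (indices): 1, 2, 3
  Positive values: 3.95
  Negative values: -3.87, -5.65, -5.29
Step 2: mu+(X) = mu(P) = sum of positive atom values = 3.95
Step 3: mu-(X) = -mu(N) = sum of |negative atom values| = 14.81
Step 4: |mu|(X) = mu+(X) + mu-(X) = 3.95 + 14.81 = 18.76


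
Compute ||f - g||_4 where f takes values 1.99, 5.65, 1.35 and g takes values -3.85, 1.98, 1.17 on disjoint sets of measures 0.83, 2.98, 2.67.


Step 1: Compute differences f_i - g_i:
  1.99 - -3.85 = 5.84
  5.65 - 1.98 = 3.67
  1.35 - 1.17 = 0.18
Step 2: Compute |diff|^4 * measure for each set:
  |5.84|^4 * 0.83 = 1163.191951 * 0.83 = 965.44932
  |3.67|^4 * 2.98 = 181.411267 * 2.98 = 540.605576
  |0.18|^4 * 2.67 = 0.00105 * 2.67 = 0.002803
Step 3: Sum = 1506.057699
Step 4: ||f-g||_4 = (1506.057699)^(1/4) = 6.229603


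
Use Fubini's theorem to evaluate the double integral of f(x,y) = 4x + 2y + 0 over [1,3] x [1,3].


By Fubini, integrate in x first, then y.
Step 1: Fix y, integrate over x in [1,3]:
  integral(4x + 2y + 0, x=1..3)
  = 4*(3^2 - 1^2)/2 + (2y + 0)*(3 - 1)
  = 16 + (2y + 0)*2
  = 16 + 4y + 0
  = 16 + 4y
Step 2: Integrate over y in [1,3]:
  integral(16 + 4y, y=1..3)
  = 16*2 + 4*(3^2 - 1^2)/2
  = 32 + 16
  = 48


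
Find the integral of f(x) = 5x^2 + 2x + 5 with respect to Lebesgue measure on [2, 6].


The Lebesgue integral of a Riemann-integrable function agrees with the Riemann integral.
Antiderivative F(x) = (5/3)x^3 + (2/2)x^2 + 5x
F(6) = (5/3)*6^3 + (2/2)*6^2 + 5*6
     = (5/3)*216 + (2/2)*36 + 5*6
     = 360 + 36 + 30
     = 426
F(2) = 27.333333
Integral = F(6) - F(2) = 426 - 27.333333 = 398.666667


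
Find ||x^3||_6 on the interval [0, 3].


Step 1: ||f||_6 = (integral_0^3 |x^3|^6 dx)^(1/6)
     = (integral_0^3 x^18 dx)^(1/6)
Step 2: integral_0^3 x^18 dx = [x^19/(19)] from 0 to 3 = 3^19/19
     = 1162261467/19 = 6.117166e+07
Step 3: ||f||_6 = (6.117166e+07)^(1/6) = 19.849902


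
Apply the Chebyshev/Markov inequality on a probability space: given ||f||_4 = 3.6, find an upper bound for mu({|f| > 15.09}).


Chebyshev/Markov inequality: mu(|f| > eps) <= (||f||_p / eps)^p
Step 1: ||f||_4 / eps = 3.6 / 15.09 = 0.238569
Step 2: Raise to power p = 4:
  (0.238569)^4 = 0.003239
Step 3: Therefore mu(|f| > 15.09) <= 0.003239


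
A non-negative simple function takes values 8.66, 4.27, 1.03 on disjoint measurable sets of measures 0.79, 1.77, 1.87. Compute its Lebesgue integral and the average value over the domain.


Step 1: Integral = sum(value_i * measure_i)
= 8.66*0.79 + 4.27*1.77 + 1.03*1.87
= 6.8414 + 7.5579 + 1.9261
= 16.3254
Step 2: Total measure of domain = 0.79 + 1.77 + 1.87 = 4.43
Step 3: Average value = 16.3254 / 4.43 = 3.685192


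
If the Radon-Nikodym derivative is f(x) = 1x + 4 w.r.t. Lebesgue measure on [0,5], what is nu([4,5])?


nu(A) = integral_A (dnu/dmu) dmu = integral_4^5 (1x + 4) dx
Step 1: Antiderivative F(x) = (1/2)x^2 + 4x
Step 2: F(5) = (1/2)*5^2 + 4*5 = 12.5 + 20 = 32.5
Step 3: F(4) = (1/2)*4^2 + 4*4 = 8 + 16 = 24
Step 4: nu([4,5]) = F(5) - F(4) = 32.5 - 24 = 8.5


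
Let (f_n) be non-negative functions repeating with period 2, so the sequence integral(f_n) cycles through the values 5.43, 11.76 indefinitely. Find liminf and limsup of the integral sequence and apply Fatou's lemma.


The sequence (integral(f_n)) is periodic with period 2, repeating the values 5.43, 11.76 indefinitely.
Step 1: For a periodic sequence, every tail (a_m, a_(m+1), ...) contains all 2 period values infinitely often.
Step 2: Hence inf of every tail = min of the period values = min(5.43, 11.76) = 5.43.
        liminf_n integral(f_n) = sup over m of (inf of tail from m) = 5.43.
Step 3: Similarly sup of every tail = max of the period values = 11.76.
        limsup_n integral(f_n) = 11.76.
Step 4: Fatou's lemma: integral(liminf_n f_n) <= liminf_n integral(f_n) = 5.43.
        So the integral of the pointwise liminf is at most 5.43.


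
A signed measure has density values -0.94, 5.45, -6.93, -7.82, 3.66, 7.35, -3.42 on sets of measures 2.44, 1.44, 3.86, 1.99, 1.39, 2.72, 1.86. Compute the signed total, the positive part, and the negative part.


Step 1: Compute signed measure on each set:
  Set 1: -0.94 * 2.44 = -2.2936
  Set 2: 5.45 * 1.44 = 7.848
  Set 3: -6.93 * 3.86 = -26.7498
  Set 4: -7.82 * 1.99 = -15.5618
  Set 5: 3.66 * 1.39 = 5.0874
  Set 6: 7.35 * 2.72 = 19.992
  Set 7: -3.42 * 1.86 = -6.3612
Step 2: Total signed measure = (-2.2936) + (7.848) + (-26.7498) + (-15.5618) + (5.0874) + (19.992) + (-6.3612)
     = -18.039
Step 3: Positive part mu+(X) = sum of positive contributions = 32.9274
Step 4: Negative part mu-(X) = |sum of negative contributions| = 50.9664


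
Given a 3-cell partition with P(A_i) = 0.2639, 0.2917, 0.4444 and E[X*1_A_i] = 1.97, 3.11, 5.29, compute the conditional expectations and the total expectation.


For each cell A_i: E[X|A_i] = E[X*1_A_i] / P(A_i)
Step 1: E[X|A_1] = 1.97 / 0.2639 = 7.464949
Step 2: E[X|A_2] = 3.11 / 0.2917 = 10.661639
Step 3: E[X|A_3] = 5.29 / 0.4444 = 11.90369
Verification: E[X] = sum E[X*1_A_i] = 1.97 + 3.11 + 5.29 = 10.37


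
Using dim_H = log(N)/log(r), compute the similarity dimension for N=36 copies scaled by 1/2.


For a self-similar set with N copies scaled by 1/r:
dim_H = log(N)/log(r) = log(36)/log(2)
= 3.583519/0.693147
= 5.169925


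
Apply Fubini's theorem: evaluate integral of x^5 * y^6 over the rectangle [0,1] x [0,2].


By Fubini's theorem, the double integral factors as a product of single integrals:
Step 1: integral_0^1 x^5 dx = [x^6/6] from 0 to 1
     = 1^6/6 = 0.166667
Step 2: integral_0^2 y^6 dy = [y^7/7] from 0 to 2
     = 2^7/7 = 18.285714
Step 3: Double integral = 0.166667 * 18.285714 = 3.047619


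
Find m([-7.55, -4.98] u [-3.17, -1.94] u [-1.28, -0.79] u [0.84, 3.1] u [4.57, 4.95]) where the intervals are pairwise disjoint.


For pairwise disjoint intervals, m(union) = sum of lengths.
= (-4.98 - -7.55) + (-1.94 - -3.17) + (-0.79 - -1.28) + (3.1 - 0.84) + (4.95 - 4.57)
= 2.57 + 1.23 + 0.49 + 2.26 + 0.38
= 6.93


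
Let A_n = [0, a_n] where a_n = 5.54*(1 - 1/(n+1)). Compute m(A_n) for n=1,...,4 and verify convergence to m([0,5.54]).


By continuity of measure from below: if A_n increases to A, then m(A_n) -> m(A).
Here A = [0, 5.54], so m(A) = 5.54
Step 1: a_1 = 5.54*(1 - 1/2) = 2.77, m(A_1) = 2.77
Step 2: a_2 = 5.54*(1 - 1/3) = 3.6933, m(A_2) = 3.6933
Step 3: a_3 = 5.54*(1 - 1/4) = 4.155, m(A_3) = 4.155
Step 4: a_4 = 5.54*(1 - 1/5) = 4.432, m(A_4) = 4.432
Limit: m(A_n) -> m([0,5.54]) = 5.54


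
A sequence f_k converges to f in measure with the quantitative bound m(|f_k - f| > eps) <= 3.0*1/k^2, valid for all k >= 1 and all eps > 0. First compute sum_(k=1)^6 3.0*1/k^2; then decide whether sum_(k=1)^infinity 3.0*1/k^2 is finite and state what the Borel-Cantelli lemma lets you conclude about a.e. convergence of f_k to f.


Step 1: List the terms 3.0*1/k^2 for k = 1 to 6:
  k=1: 3
  k=2: 0.75
  k=3: 0.333333
  k=4: 0.1875
  k=5: 0.12
  k=6: 0.083333
Step 2: Partial sum = 3 + 0.75 + 0.333333 + 0.1875 + 0.12 + 0.083333
     = 4.474167
Step 3: The full series sum_(k>=1) 3.0*1/k^2 converges (p-series with p = 2 > 1; a constant multiple of a convergent series converges).
Step 4: Fix eps > 0. Since sum_k m(|f_k - f| > eps) < infinity, the Borel-Cantelli lemma gives
        m(limsup_k {|f_k - f| > eps}) = 0, i.e. for a.e. x, |f_k(x) - f(x)| <= eps for all large k.
        Applying this with eps = 1/j for j = 1, 2, ... and intersecting the countably many full-measure sets,
        for a.e. x we get limsup_k |f_k(x) - f(x)| <= 1/j for every j, hence f_k -> f almost everywhere.
Conclusion: series converges; Borel-Cantelli yields f_k -> f a.e.


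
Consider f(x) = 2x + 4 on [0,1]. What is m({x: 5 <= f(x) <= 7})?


f^(-1)([5, 7]) = {x : 5 <= 2x + 4 <= 7}
Solving: (5 - 4)/2 <= x <= (7 - 4)/2
= [0.5, 1.5]
Intersecting with [0,1]: [0.5, 1]
Measure = 1 - 0.5 = 0.5


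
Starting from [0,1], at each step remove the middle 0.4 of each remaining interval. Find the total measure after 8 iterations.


Step 1: At each step, fraction remaining = 1 - 0.4 = 0.6
Step 2: After 8 steps, measure = (0.6)^8
Result = 0.016796


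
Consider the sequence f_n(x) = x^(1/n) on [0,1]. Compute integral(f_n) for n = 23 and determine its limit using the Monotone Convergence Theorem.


At n = 23: f_23(x) = x^(1/23).
Step 1: integral(x^(1/23), 0, 1) = [x^(1/23+1) / (1/23+1)] from 0 to 1
     = 1 / (1/23 + 1) = 1 / ((23+1)/23) = 23/(23+1)
     = 23/24 = 0.958333
Step 2: As n -> infinity, f_n(x) = x^(1/n) -> 1 for x in (0,1], and f_n is increasing in n.
By MCT, lim_n integral(f_n) = integral(lim_n f_n) = integral(1, 0, 1) = 1.
Step 3: Verify convergence: 23/24 = 0.958333 -> 1


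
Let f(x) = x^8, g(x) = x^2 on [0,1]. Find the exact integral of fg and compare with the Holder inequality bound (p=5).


Step 1: Exact integral of f*g = integral(x^10, 0, 1) = 1/11
     = 0.090909
Step 2: Holder bound with p=5, q=1.25:
  ||f||_p = (integral x^40 dx)^(1/5) = (1/41)^(1/5) = 0.475821
  ||g||_q = (integral x^2.5 dx)^(1/1.25) = (1/3.5)^(1/1.25) = 0.367067
Step 3: Holder bound = ||f||_p * ||g||_q = 0.475821 * 0.367067 = 0.174658
Verification: 0.090909 <= 0.174658 (Holder holds)


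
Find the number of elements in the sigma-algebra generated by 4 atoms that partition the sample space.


Each element of the sigma-algebra is a union of some subset of the 4 atoms.
The number of such subsets is 2^4 = 16.


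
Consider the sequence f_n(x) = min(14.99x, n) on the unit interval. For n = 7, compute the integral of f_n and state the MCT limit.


f(x) = 14.99x on [0,1]; f_n(x) = min(14.99x, n). At n = 7:
Step 1: f(x) reaches 7 at x = 7/14.99 = 0.466978
Step 2: integral(f_7) = integral(14.99x, 0, 0.466978) + integral(7, 0.466978, 1)
       = 14.99*0.466978^2/2 + 7*(1 - 0.466978)
       = 1.634423 + 3.731154
       = 5.365577
Step 3: As n -> infinity, f_n increases to f, so by MCT integral(f_n) -> integral(f) = 14.99/2 = 7.495.
Convergence: integral(f_7) = 5.365577 -> 7.495 as n -> infinity


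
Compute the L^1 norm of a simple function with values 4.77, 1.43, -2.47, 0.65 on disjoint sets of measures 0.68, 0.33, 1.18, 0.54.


Step 1: Compute |f_i|^1 for each value:
  |4.77|^1 = 4.77
  |1.43|^1 = 1.43
  |-2.47|^1 = 2.47
  |0.65|^1 = 0.65
Step 2: Multiply by measures and sum:
  4.77 * 0.68 = 3.2436
  1.43 * 0.33 = 0.4719
  2.47 * 1.18 = 2.9146
  0.65 * 0.54 = 0.351
Sum = 3.2436 + 0.4719 + 2.9146 + 0.351 = 6.9811
Step 3: Take the p-th root:
||f||_1 = (6.9811)^(1/1) = 6.9811
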